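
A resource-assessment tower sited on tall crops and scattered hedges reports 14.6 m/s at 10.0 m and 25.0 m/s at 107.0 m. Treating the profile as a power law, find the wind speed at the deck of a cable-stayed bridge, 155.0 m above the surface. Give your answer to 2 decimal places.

27.19 m/s

First find α: α = ln(V₂/V₁)/ln(z₂/z₁) = ln(25.0/14.6)/ln(107.0/10.0) = 0.53785/2.37024 = 0.2269
Extrapolate from 107.0 m to 155.0 m: V₃ = 25.0 × (155.0/107.0)^0.2269 = 25.0 × 1.0877 = 27.1933 m/s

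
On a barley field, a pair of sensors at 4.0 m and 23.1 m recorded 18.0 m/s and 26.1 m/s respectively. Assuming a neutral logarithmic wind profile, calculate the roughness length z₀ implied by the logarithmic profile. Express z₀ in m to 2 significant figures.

z₀ ≈ 0.081 m

Log law: V(z) ∝ ln(z/z₀). With r = V₁/V₂ = 18.0/26.1 = 0.68966,
r · ln(z₂/z₀) = ln(z₁/z₀) ⇒ ln z₀ = (ln z₁ − r·ln z₂)/(1 − r)
ln z₀ = (1.38629 − 0.68966×3.13983) / 0.31034 = -2.5105
z₀ = exp(-2.5105) = 0.08123 m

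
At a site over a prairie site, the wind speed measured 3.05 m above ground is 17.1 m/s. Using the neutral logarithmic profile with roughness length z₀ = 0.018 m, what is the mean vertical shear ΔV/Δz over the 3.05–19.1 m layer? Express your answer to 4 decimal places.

Log law: V₂ = V₁ · ln(z₂/z₀)/ln(z₁/z₀) = 17.1 × 6.9671/5.1325 = 23.2121 m/s
ΔV/Δz = (23.2121 − 17.1)/(19.1 − 3.05) = 6.1121/16.0500 = 0.38082 m/s/m

0.3808 m/s/m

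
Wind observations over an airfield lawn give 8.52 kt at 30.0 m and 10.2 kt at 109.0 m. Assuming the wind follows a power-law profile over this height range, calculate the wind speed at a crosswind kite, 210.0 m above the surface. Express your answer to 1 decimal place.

11.2 kt

First find α: α = ln(V₂/V₁)/ln(z₂/z₁) = ln(10.2/8.52)/ln(109.0/30.0) = 0.17997/1.29015 = 0.1395
Extrapolate from 109.0 m to 210.0 m: V₃ = 10.2 × (210.0/109.0)^0.1395 = 10.2 × 1.0958 = 11.1771 kt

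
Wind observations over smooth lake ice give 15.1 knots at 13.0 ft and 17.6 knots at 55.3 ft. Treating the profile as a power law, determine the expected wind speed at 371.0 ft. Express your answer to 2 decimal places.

21.53 knots

First find α: α = ln(V₂/V₁)/ln(z₂/z₁) = ln(17.6/15.1)/ln(55.3/13.0) = 0.15320/1.44782 = 0.1058
Extrapolate from 55.3 ft to 371.0 ft: V₃ = 17.6 × (371.0/55.3)^0.1058 = 17.6 × 1.2231 = 21.5271 knots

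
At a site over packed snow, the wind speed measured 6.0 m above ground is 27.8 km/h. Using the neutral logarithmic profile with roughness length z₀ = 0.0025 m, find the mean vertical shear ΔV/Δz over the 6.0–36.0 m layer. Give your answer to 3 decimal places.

Log law: V₂ = V₁ · ln(z₂/z₀)/ln(z₁/z₀) = 27.8 × 9.5750/7.7832 = 34.1998 km/h
ΔV/Δz = (34.1998 − 27.8)/(36.0 − 6.0) = 6.3998/30.0000 = 0.21333 km/h/m

0.213 km/h/m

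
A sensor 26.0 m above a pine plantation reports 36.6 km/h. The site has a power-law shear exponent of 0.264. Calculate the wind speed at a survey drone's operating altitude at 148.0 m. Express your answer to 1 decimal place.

Power-law profile: V₂ = V₁ · (z₂/z₁)^α
V₂ = 36.6 × (148.0/26.0)^0.264 = 36.6 × (5.6923)^0.264
    = 36.6 × 1.5827 = 57.9265 km/h

57.9 km/h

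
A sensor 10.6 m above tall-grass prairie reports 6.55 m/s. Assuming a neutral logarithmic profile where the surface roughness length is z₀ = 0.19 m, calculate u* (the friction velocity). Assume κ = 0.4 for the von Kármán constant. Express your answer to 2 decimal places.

Log law: V(z) = (u*/κ) · ln(z/z₀) ⇒ u* = κ · V / ln(z/z₀)
u* = 0.4 × 6.55 / ln(10.6/0.19) = 0.4 × 6.55 / 4.0216
   = 2.6200 / 4.0216 = 0.6515 m/s

u* ≈ 0.65 m/s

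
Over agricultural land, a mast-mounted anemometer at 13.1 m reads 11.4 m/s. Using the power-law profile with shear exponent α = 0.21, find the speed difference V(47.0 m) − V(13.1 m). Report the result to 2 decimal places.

Power law: V₂ = V₁ · (z₂/z₁)^α = 11.4 × (3.5878)^0.21 = 14.9080 m/s
ΔV = 14.9080 − 11.4 = 3.5080 m/s

3.51 m/s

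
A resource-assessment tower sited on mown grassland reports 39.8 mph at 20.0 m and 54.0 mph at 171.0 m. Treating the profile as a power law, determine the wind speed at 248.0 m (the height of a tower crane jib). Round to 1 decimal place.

56.9 mph

First find α: α = ln(V₂/V₁)/ln(z₂/z₁) = ln(54.0/39.8)/ln(171.0/20.0) = 0.30512/2.14593 = 0.1422
Extrapolate from 171.0 m to 248.0 m: V₃ = 54.0 × (248.0/171.0)^0.1422 = 54.0 × 1.0543 = 56.9312 mph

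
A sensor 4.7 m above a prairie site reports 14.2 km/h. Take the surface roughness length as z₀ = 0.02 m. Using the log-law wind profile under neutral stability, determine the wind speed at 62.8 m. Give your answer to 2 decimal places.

20.94 km/h

Log law: V(z) ∝ ln(z/z₀), so V₂/V₁ = ln(z₂/z₀) / ln(z₁/z₀).
ln(62.8/0.02) = 8.0520, ln(4.7/0.02) = 5.4596
V₂ = 14.2 × 8.0520/5.4596 = 14.2 × 1.4748 = 20.9426 km/h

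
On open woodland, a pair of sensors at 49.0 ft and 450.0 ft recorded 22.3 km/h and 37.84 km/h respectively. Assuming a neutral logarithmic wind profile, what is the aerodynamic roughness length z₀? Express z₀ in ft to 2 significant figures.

z₀ ≈ 2.0 ft

Log law: V(z) ∝ ln(z/z₀). With r = V₁/V₂ = 22.3/37.84 = 0.58932,
r · ln(z₂/z₀) = ln(z₁/z₀) ⇒ ln z₀ = (ln z₁ − r·ln z₂)/(1 − r)
ln z₀ = (3.89182 − 0.58932×6.10925) / 0.41068 = 0.7098
z₀ = exp(0.7098) = 2.034 ft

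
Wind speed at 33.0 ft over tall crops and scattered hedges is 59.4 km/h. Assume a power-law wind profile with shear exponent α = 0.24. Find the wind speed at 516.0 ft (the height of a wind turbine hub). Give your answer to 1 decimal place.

114.9 km/h

Power-law profile: V₂ = V₁ · (z₂/z₁)^α
V₂ = 59.4 × (516.0/33.0)^0.24 = 59.4 × (15.6364)^0.24
    = 59.4 × 1.9346 = 114.9156 km/h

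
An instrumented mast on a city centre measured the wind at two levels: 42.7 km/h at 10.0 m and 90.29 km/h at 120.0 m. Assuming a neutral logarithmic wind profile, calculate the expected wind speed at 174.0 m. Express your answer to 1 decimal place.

Log law: V ∝ ln(z/z₀). From the pair, with r = V₁/V₂ = 0.47292,
ln z₀ = (ln z₁ − r·ln z₂)/(1 − r) = (2.3026 − 0.47292×4.7875)/0.52708 = 0.0730 → z₀ = 1.076 m
V₃ = V₁ · ln(z₃/z₀)/ln(z₁/z₀) = 42.7 × 5.0860/2.2296 = 97.4060 km/h

97.4 km/h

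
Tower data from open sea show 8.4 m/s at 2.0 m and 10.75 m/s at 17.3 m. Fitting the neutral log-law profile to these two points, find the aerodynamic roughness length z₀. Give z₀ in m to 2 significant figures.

Log law: V(z) ∝ ln(z/z₀). With r = V₁/V₂ = 8.4/10.75 = 0.78140,
r · ln(z₂/z₀) = ln(z₁/z₀) ⇒ ln z₀ = (ln z₁ − r·ln z₂)/(1 − r)
ln z₀ = (0.69315 − 0.78140×2.85071) / 0.21860 = -7.0190
z₀ = exp(-7.0190) = 0.0008947 m

z₀ ≈ 0.00089 m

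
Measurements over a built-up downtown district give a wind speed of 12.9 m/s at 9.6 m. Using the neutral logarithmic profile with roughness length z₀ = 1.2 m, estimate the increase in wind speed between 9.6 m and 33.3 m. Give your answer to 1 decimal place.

Log law: V₂ = V₁ · ln(z₂/z₀)/ln(z₁/z₀) = 12.9 × 3.3232/2.0794 = 20.6160 m/s
ΔV = 20.6160 − 12.9 = 7.7160 m/s

7.7 m/s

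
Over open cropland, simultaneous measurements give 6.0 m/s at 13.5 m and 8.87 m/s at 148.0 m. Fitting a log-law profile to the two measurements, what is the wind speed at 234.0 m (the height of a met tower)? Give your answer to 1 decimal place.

9.4 m/s

Log law: V ∝ ln(z/z₀). From the pair, with r = V₁/V₂ = 0.67644,
ln z₀ = (ln z₁ − r·ln z₂)/(1 − r) = (2.6027 − 0.67644×4.9972)/0.32356 = -2.4033 → z₀ = 0.09042 m
V₃ = V₁ · ln(z₃/z₀)/ln(z₁/z₀) = 6.0 × 7.8586/5.0060 = 9.4191 m/s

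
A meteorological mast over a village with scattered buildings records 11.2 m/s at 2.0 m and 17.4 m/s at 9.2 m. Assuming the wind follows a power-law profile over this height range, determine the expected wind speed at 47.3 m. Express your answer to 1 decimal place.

27.9 m/s

First find α: α = ln(V₂/V₁)/ln(z₂/z₁) = ln(17.4/11.2)/ln(9.2/2.0) = 0.44056/1.52606 = 0.2887
Extrapolate from 9.2 m to 47.3 m: V₃ = 17.4 × (47.3/9.2)^0.2887 = 17.4 × 1.6043 = 27.9144 m/s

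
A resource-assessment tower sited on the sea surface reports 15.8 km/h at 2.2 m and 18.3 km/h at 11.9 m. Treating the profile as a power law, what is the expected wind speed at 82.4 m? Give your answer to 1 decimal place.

21.7 km/h

First find α: α = ln(V₂/V₁)/ln(z₂/z₁) = ln(18.3/15.8)/ln(11.9/2.2) = 0.14689/1.68808 = 0.0870
Extrapolate from 11.9 m to 82.4 m: V₃ = 18.3 × (82.4/11.9)^0.0870 = 18.3 × 1.1834 = 21.6560 km/h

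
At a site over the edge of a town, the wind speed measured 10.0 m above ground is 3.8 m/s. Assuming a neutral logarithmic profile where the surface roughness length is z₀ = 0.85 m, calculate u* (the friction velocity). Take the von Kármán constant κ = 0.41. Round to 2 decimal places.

u* ≈ 0.63 m/s

Log law: V(z) = (u*/κ) · ln(z/z₀) ⇒ u* = κ · V / ln(z/z₀)
u* = 0.41 × 3.8 / ln(10.0/0.85) = 0.41 × 3.8 / 2.4651
   = 1.5580 / 2.4651 = 0.6320 m/s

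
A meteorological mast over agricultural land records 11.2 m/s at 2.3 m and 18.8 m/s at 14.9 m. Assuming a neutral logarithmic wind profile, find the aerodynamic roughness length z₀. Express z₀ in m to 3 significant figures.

Log law: V(z) ∝ ln(z/z₀). With r = V₁/V₂ = 11.2/18.8 = 0.59574,
r · ln(z₂/z₀) = ln(z₁/z₀) ⇒ ln z₀ = (ln z₁ − r·ln z₂)/(1 − r)
ln z₀ = (0.83291 − 0.59574×2.70136) / 0.40426 = -1.9206
z₀ = exp(-1.9206) = 0.1465 m

z₀ ≈ 0.147 m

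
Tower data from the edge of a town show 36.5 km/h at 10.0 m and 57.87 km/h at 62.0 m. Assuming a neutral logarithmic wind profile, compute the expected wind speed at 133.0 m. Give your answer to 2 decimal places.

66.81 km/h

Log law: V ∝ ln(z/z₀). From the pair, with r = V₁/V₂ = 0.63072,
ln z₀ = (ln z₁ − r·ln z₂)/(1 − r) = (2.3026 − 0.63072×4.1271)/0.36928 = -0.8137 → z₀ = 0.4432 m
V₃ = V₁ · ln(z₃/z₀)/ln(z₁/z₀) = 36.5 × 5.7041/3.1163 = 66.8091 km/h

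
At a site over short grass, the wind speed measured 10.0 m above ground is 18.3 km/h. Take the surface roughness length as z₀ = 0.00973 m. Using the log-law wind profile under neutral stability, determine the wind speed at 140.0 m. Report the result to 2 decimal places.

25.26 km/h

Log law: V(z) ∝ ln(z/z₀), so V₂/V₁ = ln(z₂/z₀) / ln(z₁/z₀).
ln(140.0/0.00973) = 9.5742, ln(10.0/0.00973) = 6.9351
V₂ = 18.3 × 9.5742/6.9351 = 18.3 × 1.3805 = 25.2638 km/h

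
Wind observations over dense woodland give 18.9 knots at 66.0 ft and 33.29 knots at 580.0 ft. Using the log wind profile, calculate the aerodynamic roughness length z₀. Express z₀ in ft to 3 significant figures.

Log law: V(z) ∝ ln(z/z₀). With r = V₁/V₂ = 18.9/33.29 = 0.56774,
r · ln(z₂/z₀) = ln(z₁/z₀) ⇒ ln z₀ = (ln z₁ − r·ln z₂)/(1 − r)
ln z₀ = (4.18965 − 0.56774×6.36303) / 0.43226 = 1.3351
z₀ = exp(1.3351) = 3.800 ft

z₀ ≈ 3.80 ft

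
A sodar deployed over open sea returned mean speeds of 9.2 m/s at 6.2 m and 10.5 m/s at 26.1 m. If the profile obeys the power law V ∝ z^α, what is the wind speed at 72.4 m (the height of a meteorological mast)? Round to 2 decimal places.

First find α: α = ln(V₂/V₁)/ln(z₂/z₁) = ln(10.5/9.2)/ln(26.1/6.2) = 0.13217/1.43739 = 0.0920
Extrapolate from 26.1 m to 72.4 m: V₃ = 10.5 × (72.4/26.1)^0.0920 = 10.5 × 1.0984 = 11.5328 m/s

11.53 m/s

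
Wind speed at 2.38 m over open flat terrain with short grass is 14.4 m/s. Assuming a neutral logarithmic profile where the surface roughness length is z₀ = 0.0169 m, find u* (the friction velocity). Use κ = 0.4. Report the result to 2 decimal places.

Log law: V(z) = (u*/κ) · ln(z/z₀) ⇒ u* = κ · V / ln(z/z₀)
u* = 0.4 × 14.4 / ln(2.38/0.0169) = 0.4 × 14.4 / 4.9475
   = 5.7600 / 4.9475 = 1.1642 m/s

u* ≈ 1.16 m/s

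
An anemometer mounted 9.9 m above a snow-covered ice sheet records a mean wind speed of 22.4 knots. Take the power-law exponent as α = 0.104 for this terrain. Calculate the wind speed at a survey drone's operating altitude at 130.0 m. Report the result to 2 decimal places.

29.28 knots

Power-law profile: V₂ = V₁ · (z₂/z₁)^α
V₂ = 22.4 × (130.0/9.9)^0.104 = 22.4 × (13.1313)^0.104
    = 22.4 × 1.3071 = 29.2787 knots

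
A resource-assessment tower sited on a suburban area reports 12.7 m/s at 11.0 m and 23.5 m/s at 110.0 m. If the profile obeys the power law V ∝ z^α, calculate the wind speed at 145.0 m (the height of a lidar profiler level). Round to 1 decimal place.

First find α: α = ln(V₂/V₁)/ln(z₂/z₁) = ln(23.5/12.7)/ln(110.0/11.0) = 0.61540/2.30259 = 0.2673
Extrapolate from 110.0 m to 145.0 m: V₃ = 23.5 × (145.0/110.0)^0.2673 = 23.5 × 1.0766 = 25.3007 m/s

25.3 m/s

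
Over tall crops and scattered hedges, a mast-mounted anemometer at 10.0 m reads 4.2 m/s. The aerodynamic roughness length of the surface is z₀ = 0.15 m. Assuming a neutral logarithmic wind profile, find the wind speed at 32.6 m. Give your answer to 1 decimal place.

5.4 m/s

Log law: V(z) ∝ ln(z/z₀), so V₂/V₁ = ln(z₂/z₀) / ln(z₁/z₀).
ln(32.6/0.15) = 5.3814, ln(10.0/0.15) = 4.1997
V₂ = 4.2 × 5.3814/4.1997 = 4.2 × 1.2814 = 5.3818 m/s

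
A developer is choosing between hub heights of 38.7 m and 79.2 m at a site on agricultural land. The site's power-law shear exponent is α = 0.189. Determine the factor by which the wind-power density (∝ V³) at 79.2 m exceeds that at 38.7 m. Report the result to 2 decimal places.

Speed ratio: V_B/V_A = (z_B/z_A)^α = (79.2/38.7)^0.189 = (2.0465)^0.189 = 1.14494
Power-density ratio: P_B/P_A = (V_B/V_A)³ = (1.14494)³ = 1.50088

1.50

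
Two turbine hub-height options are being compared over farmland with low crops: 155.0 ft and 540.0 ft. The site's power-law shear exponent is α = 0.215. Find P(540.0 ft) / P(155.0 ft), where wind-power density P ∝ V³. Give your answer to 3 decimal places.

Speed ratio: V_B/V_A = (z_B/z_A)^α = (540.0/155.0)^0.215 = (3.4839)^0.215 = 1.30781
Power-density ratio: P_B/P_A = (V_B/V_A)³ = (1.30781)³ = 2.23681

2.237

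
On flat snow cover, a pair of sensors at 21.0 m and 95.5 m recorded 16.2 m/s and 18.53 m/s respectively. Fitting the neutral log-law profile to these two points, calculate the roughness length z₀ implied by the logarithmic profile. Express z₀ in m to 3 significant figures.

z₀ ≈ 0.000561 m

Log law: V(z) ∝ ln(z/z₀). With r = V₁/V₂ = 16.2/18.53 = 0.87426,
r · ln(z₂/z₀) = ln(z₁/z₀) ⇒ ln z₀ = (ln z₁ − r·ln z₂)/(1 − r)
ln z₀ = (3.04452 − 0.87426×4.55913) / 0.12574 = -7.4862
z₀ = exp(-7.4862) = 0.0005608 m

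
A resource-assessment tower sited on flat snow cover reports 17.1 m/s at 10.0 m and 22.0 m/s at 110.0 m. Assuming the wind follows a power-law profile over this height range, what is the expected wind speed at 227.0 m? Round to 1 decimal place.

First find α: α = ln(V₂/V₁)/ln(z₂/z₁) = ln(22.0/17.1)/ln(110.0/10.0) = 0.25196/2.39790 = 0.1051
Extrapolate from 110.0 m to 227.0 m: V₃ = 22.0 × (227.0/110.0)^0.1051 = 22.0 × 1.0791 = 23.7401 m/s

23.7 m/s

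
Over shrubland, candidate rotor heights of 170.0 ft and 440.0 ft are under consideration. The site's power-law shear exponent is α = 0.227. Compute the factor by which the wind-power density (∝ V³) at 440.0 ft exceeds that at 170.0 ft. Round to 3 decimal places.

Speed ratio: V_B/V_A = (z_B/z_A)^α = (440.0/170.0)^0.227 = (2.5882)^0.227 = 1.24094
Power-density ratio: P_B/P_A = (V_B/V_A)³ = (1.24094)³ = 1.91098

1.911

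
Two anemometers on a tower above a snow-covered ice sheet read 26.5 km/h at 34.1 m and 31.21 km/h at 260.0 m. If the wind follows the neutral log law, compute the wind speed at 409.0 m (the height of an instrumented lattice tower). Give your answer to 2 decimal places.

32.26 km/h

Log law: V ∝ ln(z/z₀). From the pair, with r = V₁/V₂ = 0.84909,
ln z₀ = (ln z₁ − r·ln z₂)/(1 − r) = (3.5293 − 0.84909×5.5607)/0.15091 = -7.8999 → z₀ = 0.0003708 m
V₃ = V₁ · ln(z₃/z₀)/ln(z₁/z₀) = 26.5 × 13.9136/11.4292 = 32.2604 km/h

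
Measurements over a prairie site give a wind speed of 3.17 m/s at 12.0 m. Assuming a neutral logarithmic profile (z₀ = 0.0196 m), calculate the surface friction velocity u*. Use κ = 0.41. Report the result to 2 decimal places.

u* ≈ 0.20 m/s

Log law: V(z) = (u*/κ) · ln(z/z₀) ⇒ u* = κ · V / ln(z/z₀)
u* = 0.41 × 3.17 / ln(12.0/0.0196) = 0.41 × 3.17 / 6.4171
   = 1.2997 / 6.4171 = 0.2025 m/s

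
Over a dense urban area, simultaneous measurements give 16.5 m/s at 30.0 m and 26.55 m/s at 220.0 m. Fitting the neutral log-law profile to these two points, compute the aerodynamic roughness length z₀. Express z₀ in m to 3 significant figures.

z₀ ≈ 1.14 m

Log law: V(z) ∝ ln(z/z₀). With r = V₁/V₂ = 16.5/26.55 = 0.62147,
r · ln(z₂/z₀) = ln(z₁/z₀) ⇒ ln z₀ = (ln z₁ − r·ln z₂)/(1 − r)
ln z₀ = (3.40120 − 0.62147×5.39363) / 0.37853 = 0.1300
z₀ = exp(0.1300) = 1.139 m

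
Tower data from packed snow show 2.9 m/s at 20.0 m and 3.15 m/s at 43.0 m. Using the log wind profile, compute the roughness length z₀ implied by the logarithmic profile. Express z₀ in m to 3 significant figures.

z₀ ≈ 0.00278 m

Log law: V(z) ∝ ln(z/z₀). With r = V₁/V₂ = 2.9/3.15 = 0.92063,
r · ln(z₂/z₀) = ln(z₁/z₀) ⇒ ln z₀ = (ln z₁ − r·ln z₂)/(1 − r)
ln z₀ = (2.99573 − 0.92063×3.76120) / 0.07937 = -5.8837
z₀ = exp(-5.8837) = 0.002784 m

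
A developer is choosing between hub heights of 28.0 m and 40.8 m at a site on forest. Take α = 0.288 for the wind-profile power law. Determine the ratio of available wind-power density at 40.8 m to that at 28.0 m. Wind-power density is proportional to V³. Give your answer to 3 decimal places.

Speed ratio: V_B/V_A = (z_B/z_A)^α = (40.8/28.0)^0.288 = (1.4571)^0.288 = 1.11452
Power-density ratio: P_B/P_A = (V_B/V_A)³ = (1.11452)³ = 1.38441

1.384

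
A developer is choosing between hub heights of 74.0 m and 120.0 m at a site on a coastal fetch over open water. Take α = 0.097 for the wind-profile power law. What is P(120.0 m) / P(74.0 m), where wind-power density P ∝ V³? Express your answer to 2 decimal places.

1.15

Speed ratio: V_B/V_A = (z_B/z_A)^α = (120.0/74.0)^0.097 = (1.6216)^0.097 = 1.04801
Power-density ratio: P_B/P_A = (V_B/V_A)³ = (1.04801)³ = 1.15105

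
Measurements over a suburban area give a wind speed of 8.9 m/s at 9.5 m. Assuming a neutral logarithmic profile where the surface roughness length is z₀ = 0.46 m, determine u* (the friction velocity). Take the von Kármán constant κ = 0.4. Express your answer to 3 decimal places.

Log law: V(z) = (u*/κ) · ln(z/z₀) ⇒ u* = κ · V / ln(z/z₀)
u* = 0.4 × 8.9 / ln(9.5/0.46) = 0.4 × 8.9 / 3.0278
   = 3.5600 / 3.0278 = 1.1758 m/s

u* ≈ 1.176 m/s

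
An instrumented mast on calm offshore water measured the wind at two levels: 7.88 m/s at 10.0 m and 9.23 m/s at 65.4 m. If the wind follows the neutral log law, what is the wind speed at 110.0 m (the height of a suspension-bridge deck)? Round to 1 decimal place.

9.6 m/s

Log law: V ∝ ln(z/z₀). From the pair, with r = V₁/V₂ = 0.85374,
ln z₀ = (ln z₁ − r·ln z₂)/(1 − r) = (2.3026 − 0.85374×4.1805)/0.14626 = -8.6590 → z₀ = 0.0001736 m
V₃ = V₁ · ln(z₃/z₀)/ln(z₁/z₀) = 7.88 × 13.3595/10.9616 = 9.6038 m/s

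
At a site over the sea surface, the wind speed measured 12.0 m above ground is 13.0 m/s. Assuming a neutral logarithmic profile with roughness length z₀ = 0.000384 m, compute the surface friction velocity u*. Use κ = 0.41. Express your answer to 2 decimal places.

u* ≈ 0.51 m/s

Log law: V(z) = (u*/κ) · ln(z/z₀) ⇒ u* = κ · V / ln(z/z₀)
u* = 0.41 × 13.0 / ln(12.0/0.000384) = 0.41 × 13.0 / 10.3498
   = 5.3300 / 10.3498 = 0.5150 m/s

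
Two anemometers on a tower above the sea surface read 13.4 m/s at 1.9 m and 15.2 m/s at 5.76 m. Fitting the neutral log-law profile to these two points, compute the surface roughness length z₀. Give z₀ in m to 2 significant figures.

Log law: V(z) ∝ ln(z/z₀). With r = V₁/V₂ = 13.4/15.2 = 0.88158,
r · ln(z₂/z₀) = ln(z₁/z₀) ⇒ ln z₀ = (ln z₁ − r·ln z₂)/(1 − r)
ln z₀ = (0.64185 − 0.88158×1.75094) / 0.11842 = -7.6147
z₀ = exp(-7.6147) = 0.0004932 m

z₀ ≈ 0.00049 m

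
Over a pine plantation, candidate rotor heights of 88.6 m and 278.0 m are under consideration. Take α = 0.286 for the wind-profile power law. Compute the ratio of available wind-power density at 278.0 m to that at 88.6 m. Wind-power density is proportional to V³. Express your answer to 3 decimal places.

2.667

Speed ratio: V_B/V_A = (z_B/z_A)^α = (278.0/88.6)^0.286 = (3.1377)^0.286 = 1.38685
Power-density ratio: P_B/P_A = (V_B/V_A)³ = (1.38685)³ = 2.66743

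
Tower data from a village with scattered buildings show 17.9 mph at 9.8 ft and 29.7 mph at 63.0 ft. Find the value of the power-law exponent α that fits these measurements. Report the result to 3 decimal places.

Power law: V₂/V₁ = (z₂/z₁)^α ⇒ α = ln(V₂/V₁) / ln(z₂/z₁)
α = ln(29.7/17.9) / ln(63.0/9.8) = ln(1.6592) / ln(6.4286)
  = 0.50635 / 1.86075 = 0.27212

α ≈ 0.272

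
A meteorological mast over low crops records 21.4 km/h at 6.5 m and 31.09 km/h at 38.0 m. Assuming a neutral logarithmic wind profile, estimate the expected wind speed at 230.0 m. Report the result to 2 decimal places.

Log law: V ∝ ln(z/z₀). From the pair, with r = V₁/V₂ = 0.68832,
ln z₀ = (ln z₁ − r·ln z₂)/(1 − r) = (1.8718 − 0.68832×3.6376)/0.31168 = -2.0279 → z₀ = 0.1316 m
V₃ = V₁ · ln(z₃/z₀)/ln(z₁/z₀) = 21.4 × 7.4659/3.8997 = 40.9705 km/h

40.97 km/h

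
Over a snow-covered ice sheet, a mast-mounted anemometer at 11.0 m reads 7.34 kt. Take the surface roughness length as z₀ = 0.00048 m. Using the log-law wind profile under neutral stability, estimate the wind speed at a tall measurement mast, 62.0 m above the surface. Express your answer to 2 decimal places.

Log law: V(z) ∝ ln(z/z₀), so V₂/V₁ = ln(z₂/z₀) / ln(z₁/z₀).
ln(62.0/0.00048) = 11.7689, ln(11.0/0.00048) = 10.0396
V₂ = 7.34 × 11.7689/10.0396 = 7.34 × 1.1722 = 8.6043 kt

8.60 kt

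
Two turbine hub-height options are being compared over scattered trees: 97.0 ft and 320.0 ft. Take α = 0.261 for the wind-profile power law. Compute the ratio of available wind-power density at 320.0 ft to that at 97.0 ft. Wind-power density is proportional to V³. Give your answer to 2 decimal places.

2.55

Speed ratio: V_B/V_A = (z_B/z_A)^α = (320.0/97.0)^0.261 = (3.2990)^0.261 = 1.36552
Power-density ratio: P_B/P_A = (V_B/V_A)³ = (1.36552)³ = 2.54619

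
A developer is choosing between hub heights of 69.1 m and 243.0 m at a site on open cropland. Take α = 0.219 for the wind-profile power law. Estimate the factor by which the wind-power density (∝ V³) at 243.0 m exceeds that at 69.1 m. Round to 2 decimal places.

Speed ratio: V_B/V_A = (z_B/z_A)^α = (243.0/69.1)^0.219 = (3.5166)^0.219 = 1.31705
Power-density ratio: P_B/P_A = (V_B/V_A)³ = (1.31705)³ = 2.28458

2.28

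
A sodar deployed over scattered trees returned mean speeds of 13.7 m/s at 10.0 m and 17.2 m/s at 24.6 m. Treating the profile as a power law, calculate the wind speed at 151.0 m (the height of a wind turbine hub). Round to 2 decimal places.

27.21 m/s

First find α: α = ln(V₂/V₁)/ln(z₂/z₁) = ln(17.2/13.7)/ln(24.6/10.0) = 0.22751/0.90016 = 0.2527
Extrapolate from 24.6 m to 151.0 m: V₃ = 17.2 × (151.0/24.6)^0.2527 = 17.2 × 1.5819 = 27.2085 m/s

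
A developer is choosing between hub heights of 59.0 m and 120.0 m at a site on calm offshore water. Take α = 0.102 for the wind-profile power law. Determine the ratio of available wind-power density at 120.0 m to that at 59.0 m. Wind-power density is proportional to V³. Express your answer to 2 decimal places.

Speed ratio: V_B/V_A = (z_B/z_A)^α = (120.0/59.0)^0.102 = (2.0339)^0.102 = 1.07510
Power-density ratio: P_B/P_A = (V_B/V_A)³ = (1.07510)³ = 1.24265

1.24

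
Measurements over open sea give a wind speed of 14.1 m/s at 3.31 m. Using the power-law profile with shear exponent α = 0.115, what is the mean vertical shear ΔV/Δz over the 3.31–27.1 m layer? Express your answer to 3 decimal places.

0.162 m/s/m

Power law: V₂ = V₁ · (z₂/z₁)^α = 14.1 × (8.1873)^0.115 = 17.9569 m/s
ΔV/Δz = (17.9569 − 14.1)/(27.1 − 3.31) = 3.8569/23.7900 = 0.16212 m/s/m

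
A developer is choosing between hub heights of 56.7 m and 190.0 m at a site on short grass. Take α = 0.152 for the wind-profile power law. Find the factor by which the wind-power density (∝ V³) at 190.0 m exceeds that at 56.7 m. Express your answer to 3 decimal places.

Speed ratio: V_B/V_A = (z_B/z_A)^α = (190.0/56.7)^0.152 = (3.3510)^0.152 = 1.20178
Power-density ratio: P_B/P_A = (V_B/V_A)³ = (1.20178)³ = 1.73571

1.736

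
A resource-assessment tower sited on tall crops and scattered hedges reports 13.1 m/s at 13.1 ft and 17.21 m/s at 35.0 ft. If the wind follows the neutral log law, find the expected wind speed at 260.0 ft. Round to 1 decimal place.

Log law: V ∝ ln(z/z₀). From the pair, with r = V₁/V₂ = 0.76119,
ln z₀ = (ln z₁ − r·ln z₂)/(1 − r) = (2.5726 − 0.76119×3.5553)/0.23881 = -0.5597 → z₀ = 0.5714 ft
V₃ = V₁ · ln(z₃/z₀)/ln(z₁/z₀) = 13.1 × 6.1204/3.1323 = 25.5967 m/s

25.6 m/s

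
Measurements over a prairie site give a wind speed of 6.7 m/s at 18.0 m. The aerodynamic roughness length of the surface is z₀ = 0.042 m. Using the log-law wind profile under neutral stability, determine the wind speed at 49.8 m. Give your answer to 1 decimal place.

7.8 m/s

Log law: V(z) ∝ ln(z/z₀), so V₂/V₁ = ln(z₂/z₀) / ln(z₁/z₀).
ln(49.8/0.042) = 7.0781, ln(18.0/0.042) = 6.0605
V₂ = 6.7 × 7.0781/6.0605 = 6.7 × 1.1679 = 7.8250 m/s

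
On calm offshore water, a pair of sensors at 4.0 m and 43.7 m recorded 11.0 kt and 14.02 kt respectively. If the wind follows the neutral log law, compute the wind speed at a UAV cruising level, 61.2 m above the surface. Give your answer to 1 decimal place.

14.4 kt

Log law: V ∝ ln(z/z₀). From the pair, with r = V₁/V₂ = 0.78459,
ln z₀ = (ln z₁ − r·ln z₂)/(1 − r) = (1.3863 − 0.78459×3.7773)/0.21541 = -7.3228 → z₀ = 0.0006603 m
V₃ = V₁ · ln(z₃/z₀)/ln(z₁/z₀) = 11.0 × 11.4370/8.7091 = 14.4454 kt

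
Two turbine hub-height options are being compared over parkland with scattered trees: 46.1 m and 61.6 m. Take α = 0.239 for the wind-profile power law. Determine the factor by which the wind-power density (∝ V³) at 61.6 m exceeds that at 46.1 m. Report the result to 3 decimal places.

1.231

Speed ratio: V_B/V_A = (z_B/z_A)^α = (61.6/46.1)^0.239 = (1.3362)^0.239 = 1.07173
Power-density ratio: P_B/P_A = (V_B/V_A)³ = (1.07173)³ = 1.23099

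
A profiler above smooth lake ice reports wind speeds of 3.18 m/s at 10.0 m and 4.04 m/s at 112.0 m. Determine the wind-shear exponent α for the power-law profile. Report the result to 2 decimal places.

α ≈ 0.10

Power law: V₂/V₁ = (z₂/z₁)^α ⇒ α = ln(V₂/V₁) / ln(z₂/z₁)
α = ln(4.04/3.18) / ln(112.0/10.0) = ln(1.2704) / ln(11.2000)
  = 0.23936 / 2.41591 = 0.09908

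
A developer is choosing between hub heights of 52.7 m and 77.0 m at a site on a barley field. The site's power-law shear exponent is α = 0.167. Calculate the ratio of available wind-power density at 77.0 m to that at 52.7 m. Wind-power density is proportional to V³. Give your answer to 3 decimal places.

1.209

Speed ratio: V_B/V_A = (z_B/z_A)^α = (77.0/52.7)^0.167 = (1.4611)^0.167 = 1.06537
Power-density ratio: P_B/P_A = (V_B/V_A)³ = (1.06537)³ = 1.20922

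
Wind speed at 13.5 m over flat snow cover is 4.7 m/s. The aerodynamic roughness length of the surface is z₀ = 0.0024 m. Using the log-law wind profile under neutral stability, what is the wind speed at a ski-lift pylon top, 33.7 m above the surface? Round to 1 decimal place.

Log law: V(z) ∝ ln(z/z₀), so V₂/V₁ = ln(z₂/z₀) / ln(z₁/z₀).
ln(33.7/0.0024) = 9.5498, ln(13.5/0.0024) = 8.6350
V₂ = 4.7 × 9.5498/8.6350 = 4.7 × 1.1059 = 5.1979 m/s

5.2 m/s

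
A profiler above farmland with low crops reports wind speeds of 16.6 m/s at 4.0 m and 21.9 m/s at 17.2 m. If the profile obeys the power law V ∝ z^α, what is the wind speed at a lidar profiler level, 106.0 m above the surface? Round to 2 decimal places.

First find α: α = ln(V₂/V₁)/ln(z₂/z₁) = ln(21.9/16.6)/ln(17.2/4.0) = 0.27708/1.45862 = 0.1900
Extrapolate from 17.2 m to 106.0 m: V₃ = 21.9 × (106.0/17.2)^0.1900 = 21.9 × 1.4126 = 30.9366 m/s

30.94 m/s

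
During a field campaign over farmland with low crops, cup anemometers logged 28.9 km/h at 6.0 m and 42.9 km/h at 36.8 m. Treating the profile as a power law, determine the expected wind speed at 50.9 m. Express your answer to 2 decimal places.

First find α: α = ln(V₂/V₁)/ln(z₂/z₁) = ln(42.9/28.9)/ln(36.8/6.0) = 0.39503/1.81374 = 0.2178
Extrapolate from 36.8 m to 50.9 m: V₃ = 42.9 × (50.9/36.8)^0.2178 = 42.9 × 1.0732 = 46.0403 km/h

46.04 km/h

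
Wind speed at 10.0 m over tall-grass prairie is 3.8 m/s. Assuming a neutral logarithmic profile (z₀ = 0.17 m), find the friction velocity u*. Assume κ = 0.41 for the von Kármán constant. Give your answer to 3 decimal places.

Log law: V(z) = (u*/κ) · ln(z/z₀) ⇒ u* = κ · V / ln(z/z₀)
u* = 0.41 × 3.8 / ln(10.0/0.17) = 0.41 × 3.8 / 4.0745
   = 1.5580 / 4.0745 = 0.3824 m/s

u* ≈ 0.382 m/s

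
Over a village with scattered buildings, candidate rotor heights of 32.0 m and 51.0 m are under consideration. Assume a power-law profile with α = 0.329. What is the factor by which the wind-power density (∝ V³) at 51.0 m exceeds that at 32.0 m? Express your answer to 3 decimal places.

1.584

Speed ratio: V_B/V_A = (z_B/z_A)^α = (51.0/32.0)^0.329 = (1.5938)^0.329 = 1.16573
Power-density ratio: P_B/P_A = (V_B/V_A)³ = (1.16573)³ = 1.58412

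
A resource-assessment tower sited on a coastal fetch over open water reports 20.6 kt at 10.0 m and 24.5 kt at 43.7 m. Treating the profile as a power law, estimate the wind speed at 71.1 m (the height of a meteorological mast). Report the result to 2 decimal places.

First find α: α = ln(V₂/V₁)/ln(z₂/z₁) = ln(24.5/20.6)/ln(43.7/10.0) = 0.17338/1.47476 = 0.1176
Extrapolate from 43.7 m to 71.1 m: V₃ = 24.5 × (71.1/43.7)^0.1176 = 24.5 × 1.0589 = 25.9429 kt

25.94 kt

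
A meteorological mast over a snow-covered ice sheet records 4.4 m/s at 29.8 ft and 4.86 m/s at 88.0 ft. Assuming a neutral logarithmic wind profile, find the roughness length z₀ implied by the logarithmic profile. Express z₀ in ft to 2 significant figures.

Log law: V(z) ∝ ln(z/z₀). With r = V₁/V₂ = 4.4/4.86 = 0.90535,
r · ln(z₂/z₀) = ln(z₁/z₀) ⇒ ln z₀ = (ln z₁ − r·ln z₂)/(1 − r)
ln z₀ = (3.39451 − 0.90535×4.47734) / 0.09465 = -6.9630
z₀ = exp(-6.9630) = 0.0009463 ft

z₀ ≈ 0.00095 ft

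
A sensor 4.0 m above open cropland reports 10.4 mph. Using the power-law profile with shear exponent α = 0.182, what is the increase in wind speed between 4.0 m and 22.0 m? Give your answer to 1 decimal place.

3.8 mph

Power law: V₂ = V₁ · (z₂/z₁)^α = 10.4 × (5.5000)^0.182 = 14.1834 mph
ΔV = 14.1834 − 10.4 = 3.7834 mph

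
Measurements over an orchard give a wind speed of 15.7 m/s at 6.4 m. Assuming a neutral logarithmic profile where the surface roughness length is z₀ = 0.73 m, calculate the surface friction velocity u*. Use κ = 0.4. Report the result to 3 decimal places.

u* ≈ 2.893 m/s

Log law: V(z) = (u*/κ) · ln(z/z₀) ⇒ u* = κ · V / ln(z/z₀)
u* = 0.4 × 15.7 / ln(6.4/0.73) = 0.4 × 15.7 / 2.1710
   = 6.2800 / 2.1710 = 2.8927 m/s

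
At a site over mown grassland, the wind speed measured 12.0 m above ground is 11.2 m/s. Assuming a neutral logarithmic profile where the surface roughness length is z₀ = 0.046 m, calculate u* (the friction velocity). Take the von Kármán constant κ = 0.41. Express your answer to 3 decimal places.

u* ≈ 0.825 m/s

Log law: V(z) = (u*/κ) · ln(z/z₀) ⇒ u* = κ · V / ln(z/z₀)
u* = 0.41 × 11.2 / ln(12.0/0.046) = 0.41 × 11.2 / 5.5640
   = 4.5920 / 5.5640 = 0.8253 m/s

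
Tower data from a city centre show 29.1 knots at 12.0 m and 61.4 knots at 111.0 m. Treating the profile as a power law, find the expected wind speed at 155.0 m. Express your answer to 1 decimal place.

68.7 knots

First find α: α = ln(V₂/V₁)/ln(z₂/z₁) = ln(61.4/29.1)/ln(111.0/12.0) = 0.74667/2.22462 = 0.3356
Extrapolate from 111.0 m to 155.0 m: V₃ = 61.4 × (155.0/111.0)^0.3356 = 61.4 × 1.1186 = 68.6814 knots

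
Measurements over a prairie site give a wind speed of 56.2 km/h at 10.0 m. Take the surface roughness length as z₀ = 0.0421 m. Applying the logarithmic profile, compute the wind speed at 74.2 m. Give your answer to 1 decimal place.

Log law: V(z) ∝ ln(z/z₀), so V₂/V₁ = ln(z₂/z₀) / ln(z₁/z₀).
ln(74.2/0.0421) = 7.4745, ln(10.0/0.0421) = 5.4703
V₂ = 56.2 × 7.4745/5.4703 = 56.2 × 1.3664 = 76.7903 km/h

76.8 km/h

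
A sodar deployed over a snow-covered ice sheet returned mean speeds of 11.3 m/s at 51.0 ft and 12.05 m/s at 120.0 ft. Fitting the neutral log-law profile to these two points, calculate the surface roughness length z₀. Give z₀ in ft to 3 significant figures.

z₀ ≈ 0.000128 ft

Log law: V(z) ∝ ln(z/z₀). With r = V₁/V₂ = 11.3/12.05 = 0.93776,
r · ln(z₂/z₀) = ln(z₁/z₀) ⇒ ln z₀ = (ln z₁ − r·ln z₂)/(1 − r)
ln z₀ = (3.93183 − 0.93776×4.78749) / 0.06224 = -8.9602
z₀ = exp(-8.9602) = 0.0001284 ft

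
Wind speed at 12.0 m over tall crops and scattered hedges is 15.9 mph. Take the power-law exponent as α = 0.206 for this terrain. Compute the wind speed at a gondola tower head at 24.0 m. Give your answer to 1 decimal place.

18.3 mph

Power-law profile: V₂ = V₁ · (z₂/z₁)^α
V₂ = 15.9 × (24.0/12.0)^0.206 = 15.9 × (2.0000)^0.206
    = 15.9 × 1.1535 = 18.3404 mph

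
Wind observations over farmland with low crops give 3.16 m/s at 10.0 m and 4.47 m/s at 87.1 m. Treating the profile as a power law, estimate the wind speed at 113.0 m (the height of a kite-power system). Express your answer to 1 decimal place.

First find α: α = ln(V₂/V₁)/ln(z₂/z₁) = ln(4.47/3.16)/ln(87.1/10.0) = 0.34682/2.16447 = 0.1602
Extrapolate from 87.1 m to 113.0 m: V₃ = 4.47 × (113.0/87.1)^0.1602 = 4.47 × 1.0426 = 4.6604 m/s

4.7 m/s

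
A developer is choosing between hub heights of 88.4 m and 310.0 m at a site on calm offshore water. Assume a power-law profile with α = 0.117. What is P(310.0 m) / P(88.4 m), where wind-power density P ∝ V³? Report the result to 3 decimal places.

Speed ratio: V_B/V_A = (z_B/z_A)^α = (310.0/88.4)^0.117 = (3.5068)^0.117 = 1.15812
Power-density ratio: P_B/P_A = (V_B/V_A)³ = (1.15812)³ = 1.55333

1.553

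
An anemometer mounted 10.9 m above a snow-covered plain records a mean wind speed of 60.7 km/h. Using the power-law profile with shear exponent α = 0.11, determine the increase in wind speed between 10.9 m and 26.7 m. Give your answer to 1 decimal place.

6.3 km/h

Power law: V₂ = V₁ · (z₂/z₁)^α = 60.7 × (2.4495)^0.11 = 66.9866 km/h
ΔV = 66.9866 − 60.7 = 6.2866 km/h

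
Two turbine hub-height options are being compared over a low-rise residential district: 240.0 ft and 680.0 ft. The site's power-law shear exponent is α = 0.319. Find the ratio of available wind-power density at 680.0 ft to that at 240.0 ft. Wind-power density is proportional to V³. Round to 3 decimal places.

Speed ratio: V_B/V_A = (z_B/z_A)^α = (680.0/240.0)^0.319 = (2.8333)^0.319 = 1.39406
Power-density ratio: P_B/P_A = (V_B/V_A)³ = (1.39406)³ = 2.70925

2.709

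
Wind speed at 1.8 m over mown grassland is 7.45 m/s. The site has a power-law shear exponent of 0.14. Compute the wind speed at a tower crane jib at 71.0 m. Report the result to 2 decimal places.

Power-law profile: V₂ = V₁ · (z₂/z₁)^α
V₂ = 7.45 × (71.0/1.8)^0.14 = 7.45 × (39.4444)^0.14
    = 7.45 × 1.6728 = 12.4622 m/s

12.46 m/s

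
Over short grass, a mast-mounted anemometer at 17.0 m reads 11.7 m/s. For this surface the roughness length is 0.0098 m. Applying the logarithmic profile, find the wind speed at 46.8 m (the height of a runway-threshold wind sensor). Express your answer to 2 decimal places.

Log law: V(z) ∝ ln(z/z₀), so V₂/V₁ = ln(z₂/z₀) / ln(z₁/z₀).
ln(46.8/0.0098) = 8.4713, ln(17.0/0.0098) = 7.4586
V₂ = 11.7 × 8.4713/7.4586 = 11.7 × 1.1358 = 13.2885 m/s

13.29 m/s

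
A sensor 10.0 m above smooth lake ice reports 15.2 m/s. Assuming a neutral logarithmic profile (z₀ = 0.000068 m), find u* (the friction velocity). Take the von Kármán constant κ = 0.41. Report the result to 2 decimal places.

u* ≈ 0.52 m/s

Log law: V(z) = (u*/κ) · ln(z/z₀) ⇒ u* = κ · V / ln(z/z₀)
u* = 0.41 × 15.2 / ln(10.0/0.000068) = 0.41 × 15.2 / 11.8986
   = 6.2320 / 11.8986 = 0.5238 m/s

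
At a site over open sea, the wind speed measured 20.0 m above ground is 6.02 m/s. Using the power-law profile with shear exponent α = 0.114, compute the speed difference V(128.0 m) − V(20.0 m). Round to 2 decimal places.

Power law: V₂ = V₁ · (z₂/z₁)^α = 6.02 × (6.4000)^0.114 = 7.4388 m/s
ΔV = 7.4388 − 6.02 = 1.4188 m/s

1.42 m/s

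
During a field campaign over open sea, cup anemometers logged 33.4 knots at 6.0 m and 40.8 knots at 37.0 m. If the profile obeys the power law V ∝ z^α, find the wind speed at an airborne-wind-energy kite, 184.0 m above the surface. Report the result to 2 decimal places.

48.67 knots

First find α: α = ln(V₂/V₁)/ln(z₂/z₁) = ln(40.8/33.4)/ln(37.0/6.0) = 0.20013/1.81916 = 0.1100
Extrapolate from 37.0 m to 184.0 m: V₃ = 40.8 × (184.0/37.0)^0.1100 = 40.8 × 1.1930 = 48.6738 knots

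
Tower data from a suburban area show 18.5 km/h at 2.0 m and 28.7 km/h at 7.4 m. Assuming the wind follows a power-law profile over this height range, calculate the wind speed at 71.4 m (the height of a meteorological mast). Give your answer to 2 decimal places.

61.42 km/h

First find α: α = ln(V₂/V₁)/ln(z₂/z₁) = ln(28.7/18.5)/ln(7.4/2.0) = 0.43913/1.30833 = 0.3356
Extrapolate from 7.4 m to 71.4 m: V₃ = 28.7 × (71.4/7.4)^0.3356 = 28.7 × 2.1401 = 61.4195 km/h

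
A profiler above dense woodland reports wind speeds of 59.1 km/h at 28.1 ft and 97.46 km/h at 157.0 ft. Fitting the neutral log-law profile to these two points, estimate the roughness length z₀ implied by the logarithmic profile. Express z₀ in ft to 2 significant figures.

z₀ ≈ 2.0 ft

Log law: V(z) ∝ ln(z/z₀). With r = V₁/V₂ = 59.1/97.46 = 0.60640,
r · ln(z₂/z₀) = ln(z₁/z₀) ⇒ ln z₀ = (ln z₁ − r·ln z₂)/(1 − r)
ln z₀ = (3.33577 − 0.60640×5.05625) / 0.39360 = 0.6851
z₀ = exp(0.6851) = 1.984 ft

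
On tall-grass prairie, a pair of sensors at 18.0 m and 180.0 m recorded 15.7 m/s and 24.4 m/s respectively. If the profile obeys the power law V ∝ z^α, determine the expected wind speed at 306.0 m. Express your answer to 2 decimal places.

27.01 m/s

First find α: α = ln(V₂/V₁)/ln(z₂/z₁) = ln(24.4/15.7)/ln(180.0/18.0) = 0.44092/2.30259 = 0.1915
Extrapolate from 180.0 m to 306.0 m: V₃ = 24.4 × (306.0/180.0)^0.1915 = 24.4 × 1.1070 = 27.0096 m/s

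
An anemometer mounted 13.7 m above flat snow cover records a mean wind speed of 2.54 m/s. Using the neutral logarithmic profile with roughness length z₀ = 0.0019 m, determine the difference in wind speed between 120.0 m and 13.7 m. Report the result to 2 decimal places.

0.62 m/s

Log law: V₂ = V₁ · ln(z₂/z₀)/ln(z₁/z₀) = 2.54 × 11.0534/8.8833 = 3.1605 m/s
ΔV = 3.1605 − 2.54 = 0.6205 m/s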